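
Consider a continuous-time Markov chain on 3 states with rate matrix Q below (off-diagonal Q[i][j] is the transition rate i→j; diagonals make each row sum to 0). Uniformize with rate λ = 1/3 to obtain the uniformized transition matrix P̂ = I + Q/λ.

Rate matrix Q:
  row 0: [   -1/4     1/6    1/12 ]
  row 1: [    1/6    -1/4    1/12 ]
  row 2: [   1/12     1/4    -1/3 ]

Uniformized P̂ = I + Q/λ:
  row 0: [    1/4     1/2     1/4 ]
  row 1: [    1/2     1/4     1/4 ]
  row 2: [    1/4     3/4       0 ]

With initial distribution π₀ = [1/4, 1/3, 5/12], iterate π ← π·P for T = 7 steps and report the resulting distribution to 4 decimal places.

π = [0.3599, 0.4401, 0.2000]

t=0: π = [0.2500, 0.3333, 0.4167]
t=1: π = [0.3333, 0.5208, 0.1458]
t=2: π = [0.3802, 0.4063, 0.2135]
t=3: π = [0.3516, 0.4518, 0.1966]
t=4: π = [0.3630, 0.4362, 0.2008]
t=5: π = [0.3590, 0.4412, 0.1998]
t=6: π = [0.3603, 0.4397, 0.2001]
t=7: π = [0.3599, 0.4401, 0.2000]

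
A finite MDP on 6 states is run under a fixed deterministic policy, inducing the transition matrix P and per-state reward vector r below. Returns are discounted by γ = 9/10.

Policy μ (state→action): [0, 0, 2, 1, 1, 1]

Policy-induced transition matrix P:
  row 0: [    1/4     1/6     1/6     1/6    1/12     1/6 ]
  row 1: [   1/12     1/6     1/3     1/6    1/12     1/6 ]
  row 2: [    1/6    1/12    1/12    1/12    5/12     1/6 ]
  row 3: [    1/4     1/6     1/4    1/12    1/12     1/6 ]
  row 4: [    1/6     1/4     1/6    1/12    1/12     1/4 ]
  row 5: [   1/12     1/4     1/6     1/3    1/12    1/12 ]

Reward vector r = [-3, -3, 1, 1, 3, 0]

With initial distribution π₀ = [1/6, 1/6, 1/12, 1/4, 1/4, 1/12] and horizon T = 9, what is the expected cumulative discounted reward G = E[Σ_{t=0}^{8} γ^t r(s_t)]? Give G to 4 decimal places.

t=0: π = [0.1667, 0.1667, 0.0833, 0.2500, 0.2500, 0.0833], E[r] = 0.0833, γ^t·E[r] = 0.083333, running G = 0.083333
t=1: π = [0.1806, 0.1875, 0.2083, 0.1319, 0.1111, 0.1806], E[r] = -0.4306, γ^t·E[r] = -0.387500, running G = -0.304167
t=2: π = [0.1620, 0.1736, 0.1916, 0.1591, 0.1528, 0.1609], E[r] = -0.1979, γ^t·E[r] = -0.160313, running G = -0.464479
t=3: π = [0.1656, 0.1768, 0.1929, 0.1515, 0.1472, 0.1660], E[r] = -0.2412, γ^t·E[r] = -0.175852, running G = -0.640331
t=4: π = [0.1645, 0.1767, 0.1927, 0.1534, 0.1476, 0.1651], E[r] = -0.2347, γ^t·E[r] = -0.153969, running G = -0.794299
t=5: π = [0.1647, 0.1767, 0.1928, 0.1530, 0.1476, 0.1652], E[r] = -0.2355, γ^t·E[r] = -0.139038, running G = -0.933337
t=6: π = [0.1647, 0.1767, 0.1928, 0.1531, 0.1476, 0.1652], E[r] = -0.2352, γ^t·E[r] = -0.125010, running G = -1.058348
t=7: π = [0.1647, 0.1767, 0.1928, 0.1531, 0.1476, 0.1652], E[r] = -0.2353, γ^t·E[r] = -0.112544, running G = -1.170891
t=8: π = [0.1647, 0.1767, 0.1928, 0.1531, 0.1476, 0.1652], E[r] = -0.2353, γ^t·E[r] = -0.101283, running G = -1.272174

G = -1.2722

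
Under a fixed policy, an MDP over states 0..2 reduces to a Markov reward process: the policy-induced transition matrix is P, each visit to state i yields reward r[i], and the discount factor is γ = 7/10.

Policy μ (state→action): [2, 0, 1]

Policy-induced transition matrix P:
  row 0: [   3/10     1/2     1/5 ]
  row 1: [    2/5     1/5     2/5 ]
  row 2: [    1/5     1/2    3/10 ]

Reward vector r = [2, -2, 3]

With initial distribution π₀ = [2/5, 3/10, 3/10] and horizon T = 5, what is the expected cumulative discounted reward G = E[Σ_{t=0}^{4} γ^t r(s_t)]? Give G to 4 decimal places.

t=0: π = [0.4000, 0.3000, 0.3000], E[r] = 1.1000, γ^t·E[r] = 1.100000, running G = 1.100000
t=1: π = [0.3000, 0.4100, 0.2900], E[r] = 0.6500, γ^t·E[r] = 0.455000, running G = 1.555000
t=2: π = [0.3120, 0.3770, 0.3110], E[r] = 0.8030, γ^t·E[r] = 0.393470, running G = 1.948470
t=3: π = [0.3066, 0.3869, 0.3065], E[r] = 0.7589, γ^t·E[r] = 0.260303, running G = 2.208773
t=4: π = [0.3080, 0.3839, 0.3080], E[r] = 0.7723, γ^t·E[r] = 0.185432, running G = 2.394204

G = 2.3942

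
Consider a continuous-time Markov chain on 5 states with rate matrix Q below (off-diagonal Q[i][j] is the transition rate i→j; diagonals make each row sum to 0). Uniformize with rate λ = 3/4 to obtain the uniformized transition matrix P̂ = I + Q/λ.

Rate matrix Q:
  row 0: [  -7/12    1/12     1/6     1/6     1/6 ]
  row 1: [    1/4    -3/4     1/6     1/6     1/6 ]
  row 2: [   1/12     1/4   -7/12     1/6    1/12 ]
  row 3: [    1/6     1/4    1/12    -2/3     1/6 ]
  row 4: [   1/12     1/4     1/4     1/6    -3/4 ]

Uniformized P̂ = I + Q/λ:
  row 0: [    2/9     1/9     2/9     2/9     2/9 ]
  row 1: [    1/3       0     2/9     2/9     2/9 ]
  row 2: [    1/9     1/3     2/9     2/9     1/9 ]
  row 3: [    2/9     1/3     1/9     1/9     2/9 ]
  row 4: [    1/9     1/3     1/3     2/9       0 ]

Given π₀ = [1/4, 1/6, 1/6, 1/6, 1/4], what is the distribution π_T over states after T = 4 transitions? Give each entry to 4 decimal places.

π = [0.2040, 0.2160, 0.2180, 0.2000, 0.1620]

t=0: π = [0.2500, 0.1667, 0.1667, 0.1667, 0.2500]
t=1: π = [0.1944, 0.2222, 0.2315, 0.2037, 0.1481]
t=2: π = [0.2047, 0.2160, 0.2160, 0.1996, 0.1636]
t=3: π = [0.2040, 0.2158, 0.2182, 0.2000, 0.1619]
t=4: π = [0.2040, 0.2160, 0.2180, 0.2000, 0.1620]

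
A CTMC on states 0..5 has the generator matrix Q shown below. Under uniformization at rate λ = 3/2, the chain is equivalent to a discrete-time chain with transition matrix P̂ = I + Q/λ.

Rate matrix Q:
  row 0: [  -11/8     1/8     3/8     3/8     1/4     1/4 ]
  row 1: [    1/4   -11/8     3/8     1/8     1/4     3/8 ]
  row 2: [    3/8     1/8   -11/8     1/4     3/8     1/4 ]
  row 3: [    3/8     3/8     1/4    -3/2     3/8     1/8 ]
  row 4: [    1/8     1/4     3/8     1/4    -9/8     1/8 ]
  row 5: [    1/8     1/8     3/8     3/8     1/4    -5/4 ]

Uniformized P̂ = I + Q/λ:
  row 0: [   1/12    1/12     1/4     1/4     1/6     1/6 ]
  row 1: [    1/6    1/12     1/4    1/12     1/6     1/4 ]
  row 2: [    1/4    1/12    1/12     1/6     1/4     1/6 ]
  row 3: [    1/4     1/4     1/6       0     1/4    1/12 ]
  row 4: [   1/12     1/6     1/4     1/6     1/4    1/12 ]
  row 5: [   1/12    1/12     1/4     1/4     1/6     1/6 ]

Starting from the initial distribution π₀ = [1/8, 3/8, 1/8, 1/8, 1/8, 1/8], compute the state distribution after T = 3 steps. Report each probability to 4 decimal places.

π = [0.1543, 0.1281, 0.2028, 0.1544, 0.2148, 0.1456]

t=0: π = [0.1250, 0.3750, 0.1250, 0.1250, 0.1250, 0.1250]
t=1: π = [0.1563, 0.1146, 0.2188, 0.1354, 0.1979, 0.1771]
t=2: π = [0.1519, 0.1224, 0.2023, 0.1623, 0.2127, 0.1484]
t=3: π = [0.1543, 0.1281, 0.2028, 0.1544, 0.2148, 0.1456]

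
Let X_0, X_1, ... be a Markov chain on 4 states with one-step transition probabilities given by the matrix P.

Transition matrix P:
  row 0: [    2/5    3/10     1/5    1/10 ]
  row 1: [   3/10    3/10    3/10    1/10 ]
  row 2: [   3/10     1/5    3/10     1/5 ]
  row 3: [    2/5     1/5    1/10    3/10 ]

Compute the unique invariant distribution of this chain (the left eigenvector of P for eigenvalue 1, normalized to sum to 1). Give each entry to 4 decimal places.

π = [0.3505, 0.2612, 0.2341, 0.1543]

Balance equations π_j = Σ_i π_i·P[i][j]:
  π_0 = 2/5·π_0 + 3/10·π_1 + 3/10·π_2 + 2/5·π_3
  π_1 = 3/10·π_0 + 3/10·π_1 + 1/5·π_2 + 1/5·π_3
  π_2 = 1/5·π_0 + 3/10·π_1 + 3/10·π_2 + 1/10·π_3
  normalize: π_0 + π_1 + π_2 + π_3 = 1
Solving the linear system gives exactly π = [259/739, 193/739, 173/739, 114/739].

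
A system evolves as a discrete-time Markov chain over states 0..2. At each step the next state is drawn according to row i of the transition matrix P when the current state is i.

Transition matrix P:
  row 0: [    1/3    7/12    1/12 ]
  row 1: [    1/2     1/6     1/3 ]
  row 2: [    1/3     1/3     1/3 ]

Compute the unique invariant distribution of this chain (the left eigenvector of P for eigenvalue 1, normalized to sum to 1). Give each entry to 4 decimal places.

Balance equations π_j = Σ_i π_i·P[i][j]:
  π_0 = 1/3·π_0 + 1/2·π_1 + 1/3·π_2
  π_1 = 7/12·π_0 + 1/6·π_1 + 1/3·π_2
  normalize: π_0 + π_1 + π_2 = 1
Solving the linear system gives exactly π = [32/81, 10/27, 19/81].

π = [0.3951, 0.3704, 0.2346]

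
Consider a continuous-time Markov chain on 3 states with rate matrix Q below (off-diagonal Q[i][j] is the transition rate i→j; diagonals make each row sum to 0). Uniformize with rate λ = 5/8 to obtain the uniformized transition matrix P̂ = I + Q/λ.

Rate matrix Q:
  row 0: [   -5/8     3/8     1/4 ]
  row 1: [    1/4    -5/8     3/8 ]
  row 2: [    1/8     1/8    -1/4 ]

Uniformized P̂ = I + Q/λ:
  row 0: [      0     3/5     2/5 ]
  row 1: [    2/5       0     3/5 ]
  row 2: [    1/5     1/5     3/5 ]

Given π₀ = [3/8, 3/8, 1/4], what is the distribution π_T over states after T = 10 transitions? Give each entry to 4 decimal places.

t=0: π = [0.3750, 0.3750, 0.2500]
t=1: π = [0.2000, 0.2750, 0.5250]
t=2: π = [0.2150, 0.2250, 0.5600]
t=3: π = [0.2020, 0.2410, 0.5570]
t=4: π = [0.2078, 0.2326, 0.5596]
t=5: π = [0.2050, 0.2366, 0.5584]
t=6: π = [0.2063, 0.2347, 0.5590]
t=7: π = [0.2057, 0.2356, 0.5587]
t=8: π = [0.2060, 0.2351, 0.5589]
t=9: π = [0.2058, 0.2354, 0.5588]
t=10: π = [0.2059, 0.2353, 0.5588]

π = [0.2059, 0.2353, 0.5588]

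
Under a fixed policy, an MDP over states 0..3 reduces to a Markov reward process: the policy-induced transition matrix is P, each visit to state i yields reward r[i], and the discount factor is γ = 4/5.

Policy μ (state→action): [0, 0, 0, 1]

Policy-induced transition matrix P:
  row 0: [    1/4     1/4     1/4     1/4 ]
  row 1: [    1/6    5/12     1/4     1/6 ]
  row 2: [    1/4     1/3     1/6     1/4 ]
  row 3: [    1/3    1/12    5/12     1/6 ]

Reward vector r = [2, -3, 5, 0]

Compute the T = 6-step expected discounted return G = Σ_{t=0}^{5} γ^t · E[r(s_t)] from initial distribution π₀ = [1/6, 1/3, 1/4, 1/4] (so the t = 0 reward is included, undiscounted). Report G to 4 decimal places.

t=0: π = [0.1667, 0.3333, 0.2500, 0.2500], E[r] = 0.5833, γ^t·E[r] = 0.583333, running G = 0.583333
t=1: π = [0.2431, 0.2847, 0.2708, 0.2014], E[r] = 0.9861, γ^t·E[r] = 0.788889, running G = 1.372222
t=2: π = [0.2431, 0.2865, 0.2610, 0.2095], E[r] = 0.9317, γ^t·E[r] = 0.596296, running G = 1.968519
t=3: π = [0.2436, 0.2846, 0.2632, 0.2087], E[r] = 0.9493, γ^t·E[r] = 0.486025, running G = 2.454543
t=4: π = [0.2437, 0.2846, 0.2628, 0.2089], E[r] = 0.9478, γ^t·E[r] = 0.388237, running G = 2.842780
t=5: π = [0.2437, 0.2845, 0.2629, 0.2089], E[r] = 0.9484, γ^t·E[r] = 0.310769, running G = 3.153549

G = 3.1535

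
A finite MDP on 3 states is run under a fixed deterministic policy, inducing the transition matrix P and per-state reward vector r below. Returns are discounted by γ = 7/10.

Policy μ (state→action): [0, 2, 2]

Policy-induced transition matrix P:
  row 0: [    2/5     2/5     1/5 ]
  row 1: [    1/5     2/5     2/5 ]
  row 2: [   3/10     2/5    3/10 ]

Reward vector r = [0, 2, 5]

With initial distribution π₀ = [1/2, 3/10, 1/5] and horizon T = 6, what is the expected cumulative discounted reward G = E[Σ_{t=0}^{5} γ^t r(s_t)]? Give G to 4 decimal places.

t=0: π = [0.5000, 0.3000, 0.2000], E[r] = 1.6000, γ^t·E[r] = 1.600000, running G = 1.600000
t=1: π = [0.3200, 0.4000, 0.2800], E[r] = 2.2000, γ^t·E[r] = 1.540000, running G = 3.140000
t=2: π = [0.2920, 0.4000, 0.3080], E[r] = 2.3400, γ^t·E[r] = 1.146600, running G = 4.286600
t=3: π = [0.2892, 0.4000, 0.3108], E[r] = 2.3540, γ^t·E[r] = 0.807422, running G = 5.094022
t=4: π = [0.2889, 0.4000, 0.3111], E[r] = 2.3554, γ^t·E[r] = 0.565532, running G = 5.659554
t=5: π = [0.2889, 0.4000, 0.3111], E[r] = 2.3555, γ^t·E[r] = 0.395896, running G = 6.055449

G = 6.0554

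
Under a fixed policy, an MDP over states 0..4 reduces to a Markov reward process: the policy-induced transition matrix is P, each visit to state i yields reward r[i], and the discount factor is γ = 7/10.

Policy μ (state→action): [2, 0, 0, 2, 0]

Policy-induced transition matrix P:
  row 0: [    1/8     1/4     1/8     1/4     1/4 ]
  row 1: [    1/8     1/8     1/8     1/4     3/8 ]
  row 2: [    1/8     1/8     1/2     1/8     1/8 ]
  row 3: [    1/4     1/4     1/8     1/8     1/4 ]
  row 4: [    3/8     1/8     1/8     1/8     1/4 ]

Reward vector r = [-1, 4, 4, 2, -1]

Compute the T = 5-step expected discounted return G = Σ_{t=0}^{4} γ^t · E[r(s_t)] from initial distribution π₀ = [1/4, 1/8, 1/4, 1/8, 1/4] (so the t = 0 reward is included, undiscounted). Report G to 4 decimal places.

t=0: π = [0.2500, 0.1250, 0.2500, 0.1250, 0.2500], E[r] = 1.2500, γ^t·E[r] = 1.250000, running G = 1.250000
t=1: π = [0.2031, 0.1719, 0.2188, 0.1719, 0.2344], E[r] = 1.4688, γ^t·E[r] = 1.028125, running G = 2.278125
t=2: π = [0.2051, 0.1719, 0.2070, 0.1719, 0.2441], E[r] = 1.4102, γ^t·E[r] = 0.690977, running G = 2.969102
t=3: π = [0.2075, 0.1721, 0.2026, 0.1721, 0.2456], E[r] = 1.3901, γ^t·E[r] = 0.476817, running G = 3.445918
t=4: π = [0.2079, 0.1725, 0.2010, 0.1725, 0.2462], E[r] = 1.3846, γ^t·E[r] = 0.332438, running G = 3.778357

G = 3.7784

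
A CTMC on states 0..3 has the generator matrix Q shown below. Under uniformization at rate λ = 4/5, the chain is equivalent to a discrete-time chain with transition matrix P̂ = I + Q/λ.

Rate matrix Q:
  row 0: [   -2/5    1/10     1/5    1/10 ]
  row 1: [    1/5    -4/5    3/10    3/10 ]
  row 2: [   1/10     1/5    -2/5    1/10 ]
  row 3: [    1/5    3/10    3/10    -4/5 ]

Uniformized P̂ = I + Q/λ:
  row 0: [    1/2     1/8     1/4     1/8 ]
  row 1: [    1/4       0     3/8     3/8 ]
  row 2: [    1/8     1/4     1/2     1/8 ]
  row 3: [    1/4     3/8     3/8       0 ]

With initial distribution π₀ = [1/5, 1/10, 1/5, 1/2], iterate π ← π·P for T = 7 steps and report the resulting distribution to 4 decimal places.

t=0: π = [0.2000, 0.1000, 0.2000, 0.5000]
t=1: π = [0.2750, 0.2625, 0.3750, 0.0875]
t=2: π = [0.2719, 0.1609, 0.3875, 0.1797]
t=3: π = [0.2695, 0.1982, 0.3895, 0.1428]
t=4: π = [0.2687, 0.1846, 0.3900, 0.1567]
t=5: π = [0.2684, 0.1899, 0.3902, 0.1516]
t=6: π = [0.2683, 0.1879, 0.3902, 0.1535]
t=7: π = [0.2683, 0.1887, 0.3902, 0.1528]

π = [0.2683, 0.1887, 0.3902, 0.1528]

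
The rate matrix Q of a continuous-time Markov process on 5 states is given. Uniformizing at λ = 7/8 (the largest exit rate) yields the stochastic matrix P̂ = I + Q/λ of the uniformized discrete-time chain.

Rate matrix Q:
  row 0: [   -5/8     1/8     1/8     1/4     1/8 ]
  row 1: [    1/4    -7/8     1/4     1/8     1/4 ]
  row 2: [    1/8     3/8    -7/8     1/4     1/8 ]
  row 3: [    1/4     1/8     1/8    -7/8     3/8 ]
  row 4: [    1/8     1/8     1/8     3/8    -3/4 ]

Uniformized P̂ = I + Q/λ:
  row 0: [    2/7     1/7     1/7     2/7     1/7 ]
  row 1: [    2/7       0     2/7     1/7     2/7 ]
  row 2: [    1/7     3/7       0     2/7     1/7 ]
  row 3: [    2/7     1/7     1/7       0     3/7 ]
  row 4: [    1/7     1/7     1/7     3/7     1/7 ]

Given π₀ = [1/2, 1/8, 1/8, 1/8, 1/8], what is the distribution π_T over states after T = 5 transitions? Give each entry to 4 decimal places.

π = [0.2317, 0.1613, 0.1451, 0.2307, 0.2312]

t=0: π = [0.5000, 0.1250, 0.1250, 0.1250, 0.1250]
t=1: π = [0.2500, 0.1607, 0.1429, 0.2500, 0.1964]
t=2: π = [0.2372, 0.1607, 0.1454, 0.2194, 0.2372]
t=3: π = [0.2310, 0.1614, 0.1450, 0.2340, 0.2285]
t=4: π = [0.2324, 0.1612, 0.1452, 0.2284, 0.2328]
t=5: π = [0.2317, 0.1613, 0.1451, 0.2307, 0.2312]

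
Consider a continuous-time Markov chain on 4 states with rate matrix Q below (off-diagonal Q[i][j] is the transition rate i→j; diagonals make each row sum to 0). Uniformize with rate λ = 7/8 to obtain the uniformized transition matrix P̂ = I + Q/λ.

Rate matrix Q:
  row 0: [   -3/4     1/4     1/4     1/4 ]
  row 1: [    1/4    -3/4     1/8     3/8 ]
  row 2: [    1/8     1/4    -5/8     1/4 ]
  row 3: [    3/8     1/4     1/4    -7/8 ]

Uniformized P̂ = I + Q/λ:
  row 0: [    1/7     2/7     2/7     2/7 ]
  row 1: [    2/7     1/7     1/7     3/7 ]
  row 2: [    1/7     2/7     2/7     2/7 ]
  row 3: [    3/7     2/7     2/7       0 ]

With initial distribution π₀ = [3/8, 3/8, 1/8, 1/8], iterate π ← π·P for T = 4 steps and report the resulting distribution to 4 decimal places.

π = [0.2515, 0.2501, 0.2501, 0.2484]

t=0: π = [0.3750, 0.3750, 0.1250, 0.1250]
t=1: π = [0.2321, 0.2321, 0.2321, 0.3036]
t=2: π = [0.2628, 0.2526, 0.2526, 0.2321]
t=3: π = [0.2453, 0.2496, 0.2496, 0.2555]
t=4: π = [0.2515, 0.2501, 0.2501, 0.2484]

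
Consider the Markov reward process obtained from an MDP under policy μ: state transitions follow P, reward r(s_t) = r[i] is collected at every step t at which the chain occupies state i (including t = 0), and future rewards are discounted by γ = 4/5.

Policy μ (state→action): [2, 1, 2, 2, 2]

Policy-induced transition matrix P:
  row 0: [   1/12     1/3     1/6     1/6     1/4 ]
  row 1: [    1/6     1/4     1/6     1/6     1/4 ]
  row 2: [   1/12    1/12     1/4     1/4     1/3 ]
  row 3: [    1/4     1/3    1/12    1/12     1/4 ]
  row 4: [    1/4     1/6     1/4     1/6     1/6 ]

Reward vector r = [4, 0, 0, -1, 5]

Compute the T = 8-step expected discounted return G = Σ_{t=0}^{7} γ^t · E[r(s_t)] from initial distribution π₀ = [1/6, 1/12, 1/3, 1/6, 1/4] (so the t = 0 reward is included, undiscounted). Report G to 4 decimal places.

G = 7.2639

t=0: π = [0.1667, 0.0833, 0.3333, 0.1667, 0.2500], E[r] = 1.7500, γ^t·E[r] = 1.750000, running G = 1.750000
t=1: π = [0.1597, 0.2014, 0.2014, 0.1806, 0.2569], E[r] = 1.7431, γ^t·E[r] = 1.394444, running G = 3.144444
t=2: π = [0.1730, 0.2234, 0.1898, 0.1684, 0.2454], E[r] = 1.7506, γ^t·E[r] = 1.120370, running G = 4.264815
t=3: π = [0.1709, 0.2264, 0.1889, 0.1685, 0.2454], E[r] = 1.7420, γ^t·E[r] = 0.891926, running G = 5.156741
t=4: π = [0.1712, 0.2263, 0.1888, 0.1684, 0.2453], E[r] = 1.7428, γ^t·E[r] = 0.713839, running G = 5.870579
t=5: π = [0.1711, 0.2264, 0.1888, 0.1684, 0.2453], E[r] = 1.7427, γ^t·E[r] = 0.571034, running G = 6.441613
t=6: π = [0.1711, 0.2264, 0.1888, 0.1684, 0.2453], E[r] = 1.7427, γ^t·E[r] = 0.456830, running G = 6.898443
t=7: π = [0.1711, 0.2264, 0.1888, 0.1684, 0.2453], E[r] = 1.7427, γ^t·E[r] = 0.365463, running G = 7.263906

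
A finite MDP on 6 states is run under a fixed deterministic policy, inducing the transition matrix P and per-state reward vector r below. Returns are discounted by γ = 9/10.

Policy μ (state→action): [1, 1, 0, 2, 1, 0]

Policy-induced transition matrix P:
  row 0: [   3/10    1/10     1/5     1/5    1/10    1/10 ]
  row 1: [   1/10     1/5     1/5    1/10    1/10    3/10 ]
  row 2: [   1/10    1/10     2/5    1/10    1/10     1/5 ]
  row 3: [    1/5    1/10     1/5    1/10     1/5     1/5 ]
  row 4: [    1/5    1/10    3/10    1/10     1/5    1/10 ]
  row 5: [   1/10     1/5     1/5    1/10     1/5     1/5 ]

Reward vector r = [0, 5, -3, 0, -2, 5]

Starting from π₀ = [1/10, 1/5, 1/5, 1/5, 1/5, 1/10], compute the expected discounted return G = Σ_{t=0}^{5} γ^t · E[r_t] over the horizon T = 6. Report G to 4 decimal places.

G = 2.3028

t=0: π = [0.1000, 0.2000, 0.2000, 0.2000, 0.2000, 0.1000], E[r] = 0.5000, γ^t·E[r] = 0.500000, running G = 0.500000
t=1: π = [0.1600, 0.1300, 0.2600, 0.1100, 0.1500, 0.1900], E[r] = 0.5200, γ^t·E[r] = 0.468000, running G = 0.968000
t=2: π = [0.1580, 0.1320, 0.2670, 0.1160, 0.1450, 0.1820], E[r] = 0.4790, γ^t·E[r] = 0.387990, running G = 1.355990
t=3: π = [0.1577, 0.1314, 0.2679, 0.1158, 0.1443, 0.1829], E[r] = 0.4792, γ^t·E[r] = 0.349337, running G = 1.705327
t=4: π = [0.1576, 0.1314, 0.2680, 0.1158, 0.1443, 0.1829], E[r] = 0.4792, γ^t·E[r] = 0.314416, running G = 2.019743
t=5: π = [0.1575, 0.1314, 0.2680, 0.1158, 0.1443, 0.1830], E[r] = 0.4793, γ^t·E[r] = 0.283008, running G = 2.302751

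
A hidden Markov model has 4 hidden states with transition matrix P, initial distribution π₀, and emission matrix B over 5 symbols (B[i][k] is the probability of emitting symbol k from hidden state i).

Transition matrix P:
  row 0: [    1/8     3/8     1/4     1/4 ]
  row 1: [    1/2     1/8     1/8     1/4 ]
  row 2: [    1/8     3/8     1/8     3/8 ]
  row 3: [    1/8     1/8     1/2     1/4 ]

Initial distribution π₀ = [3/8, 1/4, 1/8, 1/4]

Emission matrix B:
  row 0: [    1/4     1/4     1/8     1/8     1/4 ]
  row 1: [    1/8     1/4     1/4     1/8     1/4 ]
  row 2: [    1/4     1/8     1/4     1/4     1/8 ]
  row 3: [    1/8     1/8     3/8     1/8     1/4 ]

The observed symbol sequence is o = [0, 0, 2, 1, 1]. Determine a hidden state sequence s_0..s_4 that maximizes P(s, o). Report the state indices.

t=0: δ = [9.375e-02, 3.125e-02, 3.125e-02, 3.125e-02]  (obs o_0=0)
t=1: δ = [3.906e-03, 4.395e-03, 5.859e-03, 2.930e-03]  ψ = [1, 0, 0, 0]  (obs o_1=0)
t=2: δ = [2.747e-04, 5.493e-04, 3.662e-04, 8.240e-04]  ψ = [1, 2, 3, 2]  (obs o_2=2)
t=3: δ = [6.866e-05, 3.433e-05, 5.150e-05, 2.575e-05]  ψ = [1, 2, 3, 3]  (obs o_3=1)
t=4: δ = [4.292e-06, 6.437e-06, 2.146e-06, 2.414e-06]  ψ = [1, 0, 0, 2]  (obs o_4=1)
backtrack: best end state = 1; path = [0, 2, 1, 0, 1]

path = [0, 2, 1, 0, 1]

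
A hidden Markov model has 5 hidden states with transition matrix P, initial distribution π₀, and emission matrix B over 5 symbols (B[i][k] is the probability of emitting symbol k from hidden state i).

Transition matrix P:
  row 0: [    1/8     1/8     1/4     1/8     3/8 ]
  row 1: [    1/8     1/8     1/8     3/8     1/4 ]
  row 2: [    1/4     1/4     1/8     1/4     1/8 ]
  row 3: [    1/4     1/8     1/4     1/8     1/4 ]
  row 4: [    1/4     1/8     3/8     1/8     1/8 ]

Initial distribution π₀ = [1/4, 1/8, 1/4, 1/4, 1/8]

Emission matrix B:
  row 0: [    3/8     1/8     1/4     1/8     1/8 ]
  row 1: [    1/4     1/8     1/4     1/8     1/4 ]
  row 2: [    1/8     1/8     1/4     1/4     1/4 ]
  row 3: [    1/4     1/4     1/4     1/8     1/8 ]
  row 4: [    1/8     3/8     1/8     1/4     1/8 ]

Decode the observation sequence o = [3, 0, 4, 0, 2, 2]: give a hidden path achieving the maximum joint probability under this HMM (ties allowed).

t=0: δ = [3.125e-02, 1.562e-02, 6.250e-02, 3.125e-02, 3.125e-02]  (obs o_0=3)
t=1: δ = [5.859e-03, 3.906e-03, 1.465e-03, 3.906e-03, 1.465e-03]  ψ = [2, 2, 4, 2, 0]  (obs o_1=0)
t=2: δ = [1.221e-04, 1.831e-04, 3.662e-04, 1.831e-04, 2.747e-04]  ψ = [3, 0, 0, 1, 0]  (obs o_2=4)
t=3: δ = [3.433e-05, 2.289e-05, 1.287e-05, 2.289e-05, 5.722e-06]  ψ = [2, 2, 4, 2, 0]  (obs o_3=0)
t=4: δ = [1.431e-06, 1.073e-06, 2.146e-06, 2.146e-06, 1.609e-06]  ψ = [3, 0, 0, 1, 0]  (obs o_4=2)
t=5: δ = [1.341e-07, 1.341e-07, 1.509e-07, 1.341e-07, 6.706e-08]  ψ = [2, 2, 4, 2, 0]  (obs o_5=2)
backtrack: best end state = 2; path = [2, 0, 2, 0, 4, 2]

path = [2, 0, 2, 0, 4, 2]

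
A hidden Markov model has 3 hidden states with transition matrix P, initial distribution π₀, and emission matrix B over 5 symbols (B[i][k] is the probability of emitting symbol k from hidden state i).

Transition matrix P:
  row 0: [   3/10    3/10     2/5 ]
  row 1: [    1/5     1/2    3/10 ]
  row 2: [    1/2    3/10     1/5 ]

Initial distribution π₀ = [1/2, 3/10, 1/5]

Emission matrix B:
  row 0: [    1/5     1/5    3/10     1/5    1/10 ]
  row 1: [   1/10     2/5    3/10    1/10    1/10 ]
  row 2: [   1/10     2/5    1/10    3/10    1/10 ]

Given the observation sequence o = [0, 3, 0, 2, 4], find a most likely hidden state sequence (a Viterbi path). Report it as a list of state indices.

t=0: δ = [1.000e-01, 3.000e-02, 2.000e-02]  (obs o_0=0)
t=1: δ = [6.000e-03, 3.000e-03, 1.200e-02]  ψ = [0, 0, 0]  (obs o_1=3)
t=2: δ = [1.200e-03, 3.600e-04, 2.400e-04]  ψ = [2, 2, 0]  (obs o_2=0)
t=3: δ = [1.080e-04, 1.080e-04, 4.800e-05]  ψ = [0, 0, 0]  (obs o_3=2)
t=4: δ = [3.240e-06, 5.400e-06, 4.320e-06]  ψ = [0, 1, 0]  (obs o_4=4)
backtrack: best end state = 1; path = [0, 2, 0, 1, 1]

path = [0, 2, 0, 1, 1]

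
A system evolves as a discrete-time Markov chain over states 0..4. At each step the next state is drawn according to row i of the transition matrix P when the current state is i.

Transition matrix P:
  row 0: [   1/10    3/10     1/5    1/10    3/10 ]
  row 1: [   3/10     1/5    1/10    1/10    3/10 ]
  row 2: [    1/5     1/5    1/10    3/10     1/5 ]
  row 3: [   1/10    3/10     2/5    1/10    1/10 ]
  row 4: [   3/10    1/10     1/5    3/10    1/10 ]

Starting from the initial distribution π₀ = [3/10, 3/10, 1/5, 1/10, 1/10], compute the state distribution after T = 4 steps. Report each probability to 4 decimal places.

π = [0.2042, 0.2177, 0.1943, 0.1800, 0.2038]

t=0: π = [0.3000, 0.3000, 0.2000, 0.1000, 0.1000]
t=1: π = [0.2000, 0.2300, 0.1700, 0.1600, 0.2400]
t=2: π = [0.2110, 0.2120, 0.1920, 0.1820, 0.2030]
t=3: π = [0.2022, 0.2190, 0.1960, 0.1790, 0.2038]
t=4: π = [0.2042, 0.2177, 0.1943, 0.1800, 0.2038]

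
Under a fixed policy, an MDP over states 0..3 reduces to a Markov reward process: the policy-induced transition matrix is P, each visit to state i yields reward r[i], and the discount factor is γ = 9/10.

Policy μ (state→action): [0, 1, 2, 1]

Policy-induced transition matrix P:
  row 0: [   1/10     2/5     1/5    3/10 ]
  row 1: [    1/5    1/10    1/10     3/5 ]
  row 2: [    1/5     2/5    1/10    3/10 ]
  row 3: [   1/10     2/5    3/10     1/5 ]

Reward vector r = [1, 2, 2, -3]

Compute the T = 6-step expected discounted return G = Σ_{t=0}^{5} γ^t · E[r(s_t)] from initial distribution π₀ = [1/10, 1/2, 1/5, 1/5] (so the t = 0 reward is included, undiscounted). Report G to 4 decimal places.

t=0: π = [0.1000, 0.5000, 0.2000, 0.2000], E[r] = 0.9000, γ^t·E[r] = 0.900000, running G = 0.900000
t=1: π = [0.1700, 0.2500, 0.1500, 0.4300], E[r] = -0.3200, γ^t·E[r] = -0.288000, running G = 0.612000
t=2: π = [0.1400, 0.3250, 0.2030, 0.3320], E[r] = 0.2000, γ^t·E[r] = 0.162000, running G = 0.774000
t=3: π = [0.1528, 0.3025, 0.1804, 0.3643], E[r] = 0.0257, γ^t·E[r] = 0.018735, running G = 0.792735
t=4: π = [0.1483, 0.3093, 0.1881, 0.3543], E[r] = 0.0801, γ^t·E[r] = 0.052560, running G = 0.845295
t=5: π = [0.1497, 0.3072, 0.1857, 0.3573], E[r] = 0.0635, γ^t·E[r] = 0.037523, running G = 0.882819

G = 0.8828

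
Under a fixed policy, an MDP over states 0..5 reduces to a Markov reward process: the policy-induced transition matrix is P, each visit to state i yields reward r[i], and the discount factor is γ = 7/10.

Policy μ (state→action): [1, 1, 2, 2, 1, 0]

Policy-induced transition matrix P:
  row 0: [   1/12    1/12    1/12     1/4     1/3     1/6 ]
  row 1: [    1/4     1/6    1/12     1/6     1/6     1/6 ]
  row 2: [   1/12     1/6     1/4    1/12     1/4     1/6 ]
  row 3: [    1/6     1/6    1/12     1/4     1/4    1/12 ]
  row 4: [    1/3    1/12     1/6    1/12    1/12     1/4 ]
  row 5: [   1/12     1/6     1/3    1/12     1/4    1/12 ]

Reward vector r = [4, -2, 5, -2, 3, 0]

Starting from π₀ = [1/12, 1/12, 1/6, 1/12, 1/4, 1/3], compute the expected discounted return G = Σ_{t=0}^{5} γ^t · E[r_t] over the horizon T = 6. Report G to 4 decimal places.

G = 4.9095

t=0: π = [0.0833, 0.0833, 0.1667, 0.0833, 0.2500, 0.3333], E[r] = 1.5833, γ^t·E[r] = 1.583333, running G = 1.583333
t=1: π = [0.1667, 0.1389, 0.2153, 0.1181, 0.2083, 0.1528], E[r] = 1.8542, γ^t·E[r] = 1.297917, running G = 2.881250
t=2: π = [0.1684, 0.1354, 0.1748, 0.1424, 0.2176, 0.1615], E[r] = 1.6447, γ^t·E[r] = 0.805891, running G = 3.687141
t=3: π = [0.1722, 0.1345, 0.1710, 0.1464, 0.2165, 0.1595], E[r] = 1.6311, γ^t·E[r] = 0.559459, running G = 4.246600
t=4: π = [0.1721, 0.1343, 0.1697, 0.1476, 0.2171, 0.1592], E[r] = 1.6243, γ^t·E[r] = 0.389998, running G = 4.636598
t=5: π = [0.1723, 0.1342, 0.1695, 0.1478, 0.2170, 0.1592], E[r] = 1.6235, γ^t·E[r] = 0.272865, running G = 4.909463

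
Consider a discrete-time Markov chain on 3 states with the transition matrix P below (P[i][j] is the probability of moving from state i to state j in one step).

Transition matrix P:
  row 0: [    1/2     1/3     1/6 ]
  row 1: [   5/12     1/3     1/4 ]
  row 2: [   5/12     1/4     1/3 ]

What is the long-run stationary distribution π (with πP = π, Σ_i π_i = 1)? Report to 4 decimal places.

π = [0.4545, 0.3140, 0.2314]

Balance equations π_j = Σ_i π_i·P[i][j]:
  π_0 = 1/2·π_0 + 5/12·π_1 + 5/12·π_2
  π_1 = 1/3·π_0 + 1/3·π_1 + 1/4·π_2
  normalize: π_0 + π_1 + π_2 = 1
Solving the linear system gives exactly π = [5/11, 38/121, 28/121].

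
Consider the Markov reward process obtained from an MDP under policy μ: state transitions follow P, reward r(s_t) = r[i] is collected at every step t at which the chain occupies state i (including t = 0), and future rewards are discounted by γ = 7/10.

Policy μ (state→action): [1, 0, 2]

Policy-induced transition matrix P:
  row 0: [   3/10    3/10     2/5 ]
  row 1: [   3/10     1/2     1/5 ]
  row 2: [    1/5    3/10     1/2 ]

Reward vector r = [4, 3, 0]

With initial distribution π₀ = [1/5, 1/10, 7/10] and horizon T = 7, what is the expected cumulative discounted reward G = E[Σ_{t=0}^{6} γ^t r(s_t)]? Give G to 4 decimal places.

G = 5.3396

t=0: π = [0.2000, 0.1000, 0.7000], E[r] = 1.1000, γ^t·E[r] = 1.100000, running G = 1.100000
t=1: π = [0.2300, 0.3200, 0.4500], E[r] = 1.8800, γ^t·E[r] = 1.316000, running G = 2.416000
t=2: π = [0.2550, 0.3640, 0.3810], E[r] = 2.1120, γ^t·E[r] = 1.034880, running G = 3.450880
t=3: π = [0.2619, 0.3728, 0.3653], E[r] = 2.1660, γ^t·E[r] = 0.742938, running G = 4.193818
t=4: π = [0.2635, 0.3746, 0.3620], E[r] = 2.1776, γ^t·E[r] = 0.522832, running G = 4.716650
t=5: π = [0.2638, 0.3749, 0.3613], E[r] = 2.1799, γ^t·E[r] = 0.366384, running G = 5.083034
t=6: π = [0.2639, 0.3750, 0.3611], E[r] = 2.1804, γ^t·E[r] = 0.256526, running G = 5.339560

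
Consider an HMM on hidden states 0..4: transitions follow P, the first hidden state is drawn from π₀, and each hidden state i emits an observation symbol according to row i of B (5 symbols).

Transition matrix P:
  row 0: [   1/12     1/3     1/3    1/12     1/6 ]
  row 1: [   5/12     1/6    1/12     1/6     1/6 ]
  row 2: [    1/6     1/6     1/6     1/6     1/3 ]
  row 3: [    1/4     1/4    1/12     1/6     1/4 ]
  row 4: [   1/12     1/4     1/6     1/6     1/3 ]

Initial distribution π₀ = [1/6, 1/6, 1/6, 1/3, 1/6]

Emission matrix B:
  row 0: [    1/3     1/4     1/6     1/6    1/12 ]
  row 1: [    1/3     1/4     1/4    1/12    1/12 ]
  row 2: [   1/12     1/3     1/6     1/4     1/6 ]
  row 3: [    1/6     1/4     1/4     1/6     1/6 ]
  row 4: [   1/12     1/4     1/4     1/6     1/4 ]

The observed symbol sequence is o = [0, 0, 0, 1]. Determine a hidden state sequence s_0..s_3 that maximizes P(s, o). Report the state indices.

path = [0, 1, 0, 2]

t=0: δ = [5.556e-02, 5.556e-02, 1.389e-02, 5.556e-02, 1.389e-02]  (obs o_0=0)
t=1: δ = [7.716e-03, 6.173e-03, 1.543e-03, 1.543e-03, 1.157e-03]  ψ = [1, 0, 0, 1, 3]  (obs o_1=0)
t=2: δ = [8.573e-04, 8.573e-04, 2.143e-04, 1.715e-04, 1.072e-04]  ψ = [1, 0, 0, 1, 0]  (obs o_2=0)
t=3: δ = [8.931e-05, 7.144e-05, 9.526e-05, 3.572e-05, 3.572e-05]  ψ = [1, 0, 0, 1, 0]  (obs o_3=1)
backtrack: best end state = 2; path = [0, 1, 0, 2]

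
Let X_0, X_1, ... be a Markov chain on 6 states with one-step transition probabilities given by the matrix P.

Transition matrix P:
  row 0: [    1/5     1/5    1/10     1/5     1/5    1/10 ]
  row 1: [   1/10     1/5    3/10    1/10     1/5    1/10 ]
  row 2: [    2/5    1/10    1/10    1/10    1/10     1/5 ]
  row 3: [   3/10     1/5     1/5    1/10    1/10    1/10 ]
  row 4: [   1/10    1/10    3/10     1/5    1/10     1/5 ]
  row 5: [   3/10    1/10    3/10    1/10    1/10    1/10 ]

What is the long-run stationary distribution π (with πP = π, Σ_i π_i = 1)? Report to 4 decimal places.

Balance equations π_j = Σ_i π_i·P[i][j]:
  π_0 = 1/5·π_0 + 1/10·π_1 + 2/5·π_2 + 3/10·π_3 + 1/10·π_4 + 3/10·π_5
  π_1 = 1/5·π_0 + 1/5·π_1 + 1/10·π_2 + 1/5·π_3 + 1/10·π_4 + 1/10·π_5
  π_2 = 1/10·π_0 + 3/10·π_1 + 1/10·π_2 + 1/5·π_3 + 3/10·π_4 + 3/10·π_5
  π_3 = 1/5·π_0 + 1/10·π_1 + 1/10·π_2 + 1/10·π_3 + 1/5·π_4 + 1/10·π_5
  π_4 = 1/5·π_0 + 1/5·π_1 + 1/10·π_2 + 1/10·π_3 + 1/10·π_4 + 1/10·π_5
  normalize: π_0 + π_1 + π_2 + π_3 + π_4 + π_5 = 1
Solving the linear system gives exactly π = [29873/125654, 19203/125654, 24993/125654, 8650/62827, 17473/125654, 8406/62827].

π = [0.2377, 0.1528, 0.1989, 0.1377, 0.1391, 0.1338]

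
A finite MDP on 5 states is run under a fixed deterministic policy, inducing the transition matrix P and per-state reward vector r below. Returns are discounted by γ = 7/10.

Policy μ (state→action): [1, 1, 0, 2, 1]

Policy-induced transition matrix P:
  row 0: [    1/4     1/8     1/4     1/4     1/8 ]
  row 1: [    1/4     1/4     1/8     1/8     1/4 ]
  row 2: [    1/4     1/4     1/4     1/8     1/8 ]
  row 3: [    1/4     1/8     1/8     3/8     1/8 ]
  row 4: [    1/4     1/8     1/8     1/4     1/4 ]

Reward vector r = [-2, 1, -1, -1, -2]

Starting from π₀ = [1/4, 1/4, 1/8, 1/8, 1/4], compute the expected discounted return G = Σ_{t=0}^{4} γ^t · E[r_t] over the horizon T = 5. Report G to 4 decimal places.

t=0: π = [0.2500, 0.2500, 0.1250, 0.1250, 0.2500], E[r] = -1.0000, γ^t·E[r] = -1.000000, running G = -1.000000
t=1: π = [0.2500, 0.1719, 0.1719, 0.2188, 0.1875], E[r] = -1.0938, γ^t·E[r] = -0.765625, running G = -1.765625
t=2: π = [0.2500, 0.1680, 0.1777, 0.2344, 0.1699], E[r] = -1.0840, γ^t·E[r] = -0.531152, running G = -2.296777
t=3: π = [0.2500, 0.1682, 0.1785, 0.2361, 0.1672], E[r] = -1.0808, γ^t·E[r] = -0.370718, running G = -2.667495
t=4: π = [0.2500, 0.1683, 0.1786, 0.2362, 0.1669], E[r] = -1.0803, γ^t·E[r] = -0.259371, running G = -2.926866

G = -2.9269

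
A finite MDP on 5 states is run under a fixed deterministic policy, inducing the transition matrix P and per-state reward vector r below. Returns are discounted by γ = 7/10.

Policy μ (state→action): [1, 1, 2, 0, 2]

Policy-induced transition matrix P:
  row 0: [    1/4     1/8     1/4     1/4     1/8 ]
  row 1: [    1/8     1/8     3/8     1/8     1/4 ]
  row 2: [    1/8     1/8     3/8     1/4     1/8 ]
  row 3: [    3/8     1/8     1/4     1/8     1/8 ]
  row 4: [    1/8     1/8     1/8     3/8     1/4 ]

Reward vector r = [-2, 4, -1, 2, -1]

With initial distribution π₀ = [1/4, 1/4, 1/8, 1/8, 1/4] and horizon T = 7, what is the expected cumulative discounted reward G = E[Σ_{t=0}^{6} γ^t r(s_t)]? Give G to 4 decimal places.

G = 0.6076

t=0: π = [0.2500, 0.2500, 0.1250, 0.1250, 0.2500], E[r] = 0.3750, γ^t·E[r] = 0.375000, running G = 0.375000
t=1: π = [0.1875, 0.1250, 0.2656, 0.2344, 0.1875], E[r] = 0.1406, γ^t·E[r] = 0.098438, running G = 0.473438
t=2: π = [0.2070, 0.1250, 0.2754, 0.2285, 0.1641], E[r] = 0.1035, γ^t·E[r] = 0.050723, running G = 0.524160
t=3: π = [0.2080, 0.1250, 0.2795, 0.2263, 0.1611], E[r] = 0.0959, γ^t·E[r] = 0.032910, running G = 0.557070
t=4: π = [0.2076, 0.1250, 0.2804, 0.2262, 0.1608], E[r] = 0.0961, γ^t·E[r] = 0.023074, running G = 0.580144
t=5: π = [0.2075, 0.1250, 0.2806, 0.2262, 0.1607], E[r] = 0.0961, γ^t·E[r] = 0.016147, running G = 0.596291
t=6: π = [0.2075, 0.1250, 0.2806, 0.2262, 0.1607], E[r] = 0.0961, γ^t·E[r] = 0.011305, running G = 0.607595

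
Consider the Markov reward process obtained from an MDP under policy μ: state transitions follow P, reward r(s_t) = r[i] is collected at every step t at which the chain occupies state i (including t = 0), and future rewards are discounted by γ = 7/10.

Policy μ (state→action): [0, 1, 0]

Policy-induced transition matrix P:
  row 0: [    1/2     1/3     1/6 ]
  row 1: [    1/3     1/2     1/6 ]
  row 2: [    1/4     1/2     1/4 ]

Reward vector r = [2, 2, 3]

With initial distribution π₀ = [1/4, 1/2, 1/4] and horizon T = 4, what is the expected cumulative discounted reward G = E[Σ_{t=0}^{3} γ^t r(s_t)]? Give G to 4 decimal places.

G = 5.5990

t=0: π = [0.2500, 0.5000, 0.2500], E[r] = 2.2500, γ^t·E[r] = 2.250000, running G = 2.250000
t=1: π = [0.3542, 0.4583, 0.1875], E[r] = 2.1875, γ^t·E[r] = 1.531250, running G = 3.781250
t=2: π = [0.3767, 0.4410, 0.1823], E[r] = 2.1823, γ^t·E[r] = 1.069323, running G = 4.850573
t=3: π = [0.3809, 0.4372, 0.1819], E[r] = 2.1819, γ^t·E[r] = 0.748377, running G = 5.598950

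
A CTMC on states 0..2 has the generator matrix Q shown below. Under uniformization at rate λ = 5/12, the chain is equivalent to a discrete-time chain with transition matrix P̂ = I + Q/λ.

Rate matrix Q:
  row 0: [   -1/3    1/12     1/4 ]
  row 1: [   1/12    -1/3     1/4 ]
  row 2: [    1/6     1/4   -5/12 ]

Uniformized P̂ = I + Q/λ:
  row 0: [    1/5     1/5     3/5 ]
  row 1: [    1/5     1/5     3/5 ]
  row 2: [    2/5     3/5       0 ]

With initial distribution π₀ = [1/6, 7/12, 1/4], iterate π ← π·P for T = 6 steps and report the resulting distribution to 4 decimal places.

π = [0.2769, 0.3539, 0.3692]

t=0: π = [0.1667, 0.5833, 0.2500]
t=1: π = [0.2500, 0.3000, 0.4500]
t=2: π = [0.2900, 0.3800, 0.3300]
t=3: π = [0.2660, 0.3320, 0.4020]
t=4: π = [0.2804, 0.3608, 0.3588]
t=5: π = [0.2718, 0.3435, 0.3847]
t=6: π = [0.2769, 0.3539, 0.3692]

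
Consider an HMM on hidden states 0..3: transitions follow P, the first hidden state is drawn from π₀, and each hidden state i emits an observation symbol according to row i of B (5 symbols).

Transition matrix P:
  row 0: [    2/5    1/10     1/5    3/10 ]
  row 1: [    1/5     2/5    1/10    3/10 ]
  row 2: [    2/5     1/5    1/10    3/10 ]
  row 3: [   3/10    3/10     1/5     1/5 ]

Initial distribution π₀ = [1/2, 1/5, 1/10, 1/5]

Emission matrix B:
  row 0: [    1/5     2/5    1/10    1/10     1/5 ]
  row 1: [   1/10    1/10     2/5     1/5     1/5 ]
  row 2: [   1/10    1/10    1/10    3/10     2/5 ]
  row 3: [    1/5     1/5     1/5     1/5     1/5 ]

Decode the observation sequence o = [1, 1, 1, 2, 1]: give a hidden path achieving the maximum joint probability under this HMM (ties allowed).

t=0: δ = [2.000e-01, 2.000e-02, 1.000e-02, 4.000e-02]  (obs o_0=1)
t=1: δ = [3.200e-02, 2.000e-03, 4.000e-03, 1.200e-02]  ψ = [0, 0, 0, 0]  (obs o_1=1)
t=2: δ = [5.120e-03, 3.600e-04, 6.400e-04, 1.920e-03]  ψ = [0, 3, 0, 0]  (obs o_2=1)
t=3: δ = [2.048e-04, 2.304e-04, 1.024e-04, 3.072e-04]  ψ = [0, 3, 0, 0]  (obs o_3=2)
t=4: δ = [3.686e-05, 9.216e-06, 6.144e-06, 1.382e-05]  ψ = [3, 1, 3, 1]  (obs o_4=1)
backtrack: best end state = 0; path = [0, 0, 0, 3, 0]

path = [0, 0, 0, 3, 0]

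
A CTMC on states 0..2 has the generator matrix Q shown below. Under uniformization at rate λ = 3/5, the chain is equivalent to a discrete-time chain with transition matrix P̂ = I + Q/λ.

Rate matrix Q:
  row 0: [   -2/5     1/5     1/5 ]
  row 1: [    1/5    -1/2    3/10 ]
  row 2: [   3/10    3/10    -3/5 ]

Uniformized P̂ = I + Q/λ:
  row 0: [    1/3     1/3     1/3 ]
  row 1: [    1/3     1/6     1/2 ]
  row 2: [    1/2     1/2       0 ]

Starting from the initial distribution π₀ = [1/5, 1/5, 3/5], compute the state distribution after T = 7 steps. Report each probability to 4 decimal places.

π = [0.3821, 0.3278, 0.2901]

t=0: π = [0.2000, 0.2000, 0.6000]
t=1: π = [0.4333, 0.4000, 0.1667]
t=2: π = [0.3611, 0.2944, 0.3444]
t=3: π = [0.3907, 0.3417, 0.2676]
t=4: π = [0.3779, 0.3210, 0.3011]
t=5: π = [0.3835, 0.3300, 0.2865]
t=6: π = [0.3811, 0.3261, 0.2928]
t=7: π = [0.3821, 0.3278, 0.2901]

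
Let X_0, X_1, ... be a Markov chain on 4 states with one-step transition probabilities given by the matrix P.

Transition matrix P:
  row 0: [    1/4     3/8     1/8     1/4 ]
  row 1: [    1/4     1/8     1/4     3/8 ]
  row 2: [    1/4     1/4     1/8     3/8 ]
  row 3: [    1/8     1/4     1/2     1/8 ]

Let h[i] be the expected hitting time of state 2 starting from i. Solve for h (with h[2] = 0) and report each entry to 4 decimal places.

h = [3.9351, 3.4162, 0.0000, 2.6811]

First-step conditioning: h[2] = 0; for i ≠ 2, h[i] = 1 + Σ_k P[i][k]·h[k].
  h[0] = 1 + 1/4·h[0] + 3/8·h[1] + 1/4·h[3]
  h[1] = 1 + 1/4·h[0] + 1/8·h[1] + 3/8·h[3]
  h[3] = 1 + 1/8·h[0] + 1/4·h[1] + 1/8·h[3]
Solving the 3×3 linear system over states ≠ 2 gives exactly h = [728/185, 632/185, 0, 496/185] (h[2] = 0 is the target).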